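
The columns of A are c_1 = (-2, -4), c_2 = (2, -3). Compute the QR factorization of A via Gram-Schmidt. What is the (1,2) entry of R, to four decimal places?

r_{12} = 1.7889

e_1 = c_1/‖c_1‖ = (-2, -4)/4.4721 = (-0.4472, -0.8944).
r_{12} = e_1·c_2 = 1.7889.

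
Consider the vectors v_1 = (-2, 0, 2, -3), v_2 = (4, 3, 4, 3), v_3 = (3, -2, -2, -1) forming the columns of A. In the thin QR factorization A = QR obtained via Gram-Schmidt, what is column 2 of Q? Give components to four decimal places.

q_2 = (0.4373, 0.4460, 0.7522, 0.2099)

v_1 = (-2, 0, 2, -3); ‖v_1‖ = 4.1231, so q_1 = (-0.4851, 0.0000, 0.4851, -0.7276).
q_1·v_2 = (-0.4851)·4 + 0.0000·3 + 0.4851·4 + (-0.7276)·3 = -2.1828.
u_2 = v_2 + 2.1828·q_1 = (2.9412, 3.0000, 5.0588, 1.4118).
‖u_2‖ = 6.7257, so q_2 = (0.4373, 0.4460, 0.7522, 0.2099).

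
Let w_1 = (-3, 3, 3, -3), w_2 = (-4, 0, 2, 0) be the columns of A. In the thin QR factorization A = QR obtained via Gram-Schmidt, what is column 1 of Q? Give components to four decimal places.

e_1 = (-0.5000, 0.5000, 0.5000, -0.5000)

w_1 = (-3, 3, 3, -3); ‖w_1‖ = 6.0000, so e_1 = (-0.5000, 0.5000, 0.5000, -0.5000).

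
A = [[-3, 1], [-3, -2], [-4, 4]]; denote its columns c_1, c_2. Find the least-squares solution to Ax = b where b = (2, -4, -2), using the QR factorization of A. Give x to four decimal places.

x = (0.5872, 0.4587)

e_1 = c_1/‖c_1‖ = (-3, -3, -4)/5.8310 = (-0.5145, -0.5145, -0.6860).
r_{12} = e_1·c_2 = -2.2295.
u_2 = c_2 + 2.2295·e_1 = (-0.1471, -3.1471, 2.4706).
‖u_2‖ = 4.0037, so e_2 = (-0.0367, -0.7860, 0.6171).
Qᵀb = (2.4010, 1.8365).
Back-substitute: x_2 = 1.8365/4.0037 = 0.4587.
x_1 = (2.4010 + 2.2295·0.4587)/5.8310 = 0.5872.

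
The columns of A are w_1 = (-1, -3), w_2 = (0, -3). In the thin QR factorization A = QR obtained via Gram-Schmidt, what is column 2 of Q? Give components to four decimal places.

e_2 = (0.9487, -0.3162)

w_1 = (-1, -3); ‖w_1‖ = 3.1623, so e_1 = (-0.3162, -0.9487).
e_1·w_2 = (-0.3162)·0 + (-0.9487)·(-3) = 2.8460.
u_2 = w_2 − 2.8460·e_1 = (0.9000, -0.3000).
‖u_2‖ = 0.9487, so e_2 = (0.9487, -0.3162).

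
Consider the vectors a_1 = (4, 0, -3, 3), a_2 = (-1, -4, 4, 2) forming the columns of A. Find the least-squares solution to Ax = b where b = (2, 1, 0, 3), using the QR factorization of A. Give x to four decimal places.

q_1 = a_1/‖a_1‖ = (4, 0, -3, 3)/5.8310 = (0.6860, 0.0000, -0.5145, 0.5145).
r_{12} = q_1·a_2 = -1.7150.
u_2 = a_2 + 1.7150·q_1 = (0.1765, -4.0000, 3.1176, 2.8824).
‖u_2‖ = 5.8360, so q_2 = (0.0302, -0.6854, 0.5342, 0.4939).
Qᵀb = (2.9155, 0.8568).
Back-substitute: x_2 = 0.8568/5.8360 = 0.1468.
x_1 = (2.9155 + 1.7150·0.1468)/5.8310 = 0.5432.

x = (0.5432, 0.1468)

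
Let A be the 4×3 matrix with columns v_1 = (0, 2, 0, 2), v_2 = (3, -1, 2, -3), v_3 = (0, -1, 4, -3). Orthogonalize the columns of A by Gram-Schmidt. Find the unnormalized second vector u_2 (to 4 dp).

v_1 = (0, 2, 0, 2); ‖v_1‖ = 2.8284, so q_1 = (0.0000, 0.7071, 0.0000, 0.7071).
q_1·v_2 = 0.0000·3 + 0.7071·(-1) + 0.0000·2 + 0.7071·(-3) = -2.8284.
u_2 = v_2 + 2.8284·q_1 = (3.0000, 1.0000, 2.0000, -1.0000).

u_2 = (3.0000, 1.0000, 2.0000, -1.0000)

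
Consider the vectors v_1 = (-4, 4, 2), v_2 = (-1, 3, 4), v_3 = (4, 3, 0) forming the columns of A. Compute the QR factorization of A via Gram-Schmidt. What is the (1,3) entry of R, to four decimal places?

r_{13} = -0.6667

v_1 = (-4, 4, 2); ‖v_1‖ = 6.0000, so e_1 = (-0.6667, 0.6667, 0.3333).
r_{13} = e_1·v_3 = -0.6667.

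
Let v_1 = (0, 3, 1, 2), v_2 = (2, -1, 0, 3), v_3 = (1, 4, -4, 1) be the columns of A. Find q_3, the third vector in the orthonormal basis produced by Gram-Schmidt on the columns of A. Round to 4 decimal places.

q_3 = (0.2264, 0.3318, -0.9149, -0.0403)

v_1 = (0, 3, 1, 2); ‖v_1‖ = 3.7417, so q_1 = (0.0000, 0.8018, 0.2673, 0.5345).
q_1·v_2 = 0.0000·2 + 0.8018·(-1) + 0.2673·0 + 0.5345·3 = 0.8018.
u_2 = v_2 − 0.8018·q_1 = (2.0000, -1.6429, -0.2143, 2.5714).
‖u_2‖ = 3.6547, so q_2 = (0.5472, -0.4495, -0.0586, 0.7036).
q_1·v_3 = 0.0000·1 + 0.8018·4 + 0.2673·(-4) + 0.5345·1 = 2.6726; q_2·v_3 = 0.5472·1 + (-0.4495)·4 + (-0.0586)·(-4) + 0.7036·1 = -0.3127.
u_3 = v_3 − 2.6726·q_1 + 0.3127·q_2 = (1.1711, 1.7166, -4.7326, -0.2086).
‖u_3‖ = 5.1729, so q_3 = (0.2264, 0.3318, -0.9149, -0.0403).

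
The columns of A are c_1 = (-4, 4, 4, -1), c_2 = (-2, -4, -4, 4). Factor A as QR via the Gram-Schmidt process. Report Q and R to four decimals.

e_1 = c_1/‖c_1‖ = (-4, 4, 4, -1)/7.0000 = (-0.5714, 0.5714, 0.5714, -0.1429).
r_{12} = e_1·c_2 = -4.0000.
u_2 = c_2 + 4.0000·e_1 = (-4.2857, -1.7143, -1.7143, 3.4286).
‖u_2‖ = 6.0000, so e_2 = (-0.7143, -0.2857, -0.2857, 0.5714).

Q = [[-0.5714, -0.7143], [0.5714, -0.2857], [0.5714, -0.2857], [-0.1429, 0.5714]], R = [[7.0000, -4.0000], [0.0000, 6.0000]]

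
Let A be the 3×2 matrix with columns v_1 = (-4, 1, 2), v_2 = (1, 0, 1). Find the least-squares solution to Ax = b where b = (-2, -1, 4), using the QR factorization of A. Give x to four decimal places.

x = (0.8947, 1.8947)

v_1 = (-4, 1, 2); ‖v_1‖ = 4.5826, so e_1 = (-0.8729, 0.2182, 0.4364).
e_1·v_2 = (-0.8729)·1 + 0.2182·0 + 0.4364·1 = -0.4364.
u_2 = v_2 + 0.4364·e_1 = (0.6190, 0.0952, 1.1905).
‖u_2‖ = 1.3452, so e_2 = (0.4602, 0.0708, 0.8850).
Qᵀb = (3.2733, 2.5488).
Back-substitute: x_2 = 2.5488/1.3452 = 1.8947.
x_1 = (3.2733 + 0.4364·1.8947)/4.5826 = 0.8947.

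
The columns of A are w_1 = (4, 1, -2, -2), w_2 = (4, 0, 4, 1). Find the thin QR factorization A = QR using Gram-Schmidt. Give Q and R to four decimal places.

w_1 = (4, 1, -2, -2); ‖w_1‖ = 5.0000, so q_1 = (0.8000, 0.2000, -0.4000, -0.4000).
q_1·w_2 = 0.8000·4 + 0.2000·0 + (-0.4000)·4 + (-0.4000)·1 = 1.2000.
u_2 = w_2 − 1.2000·q_1 = (3.0400, -0.2400, 4.4800, 1.4800).
‖u_2‖ = 5.6178, so q_2 = (0.5411, -0.0427, 0.7975, 0.2634).

Q = [[0.8000, 0.5411], [0.2000, -0.0427], [-0.4000, 0.7975], [-0.4000, 0.2634]], R = [[5.0000, 1.2000], [0.0000, 5.6178]]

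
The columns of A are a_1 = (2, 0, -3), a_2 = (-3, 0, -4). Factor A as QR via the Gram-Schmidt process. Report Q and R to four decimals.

Q = [[0.5547, -0.8321], [0.0000, 0.0000], [-0.8321, -0.5547]], R = [[3.6056, 1.6641], [0.0000, 4.7150]]

a_1 = (2, 0, -3); ‖a_1‖ = 3.6056, so q_1 = (0.5547, 0.0000, -0.8321).
q_1·a_2 = 0.5547·(-3) + 0.0000·0 + (-0.8321)·(-4) = 1.6641.
u_2 = a_2 − 1.6641·q_1 = (-3.9231, 0.0000, -2.6154).
‖u_2‖ = 4.7150, so q_2 = (-0.8321, 0.0000, -0.5547).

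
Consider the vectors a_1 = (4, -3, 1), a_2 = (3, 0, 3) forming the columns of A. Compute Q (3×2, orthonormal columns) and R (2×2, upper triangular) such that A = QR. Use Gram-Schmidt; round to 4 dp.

Q = [[0.7845, 0.2265], [-0.5883, 0.5661], [0.1961, 0.7926]], R = [[5.0990, 2.9417], [0.0000, 3.0571]]

a_1 = (4, -3, 1); ‖a_1‖ = 5.0990, so q_1 = (0.7845, -0.5883, 0.1961).
q_1·a_2 = 0.7845·3 + (-0.5883)·0 + 0.1961·3 = 2.9417.
u_2 = a_2 − 2.9417·q_1 = (0.6923, 1.7308, 2.4231).
‖u_2‖ = 3.0571, so q_2 = (0.2265, 0.5661, 0.7926).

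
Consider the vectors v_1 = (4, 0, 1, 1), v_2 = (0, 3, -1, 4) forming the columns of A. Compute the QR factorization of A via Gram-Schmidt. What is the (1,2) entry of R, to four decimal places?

v_1 = (4, 0, 1, 1); ‖v_1‖ = 4.2426, so q_1 = (0.9428, 0.0000, 0.2357, 0.2357).
r_{12} = q_1·v_2 = 0.7071.

r_{12} = 0.7071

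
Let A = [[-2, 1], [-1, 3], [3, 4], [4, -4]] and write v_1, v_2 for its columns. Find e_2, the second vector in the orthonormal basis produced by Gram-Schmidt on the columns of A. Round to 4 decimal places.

e_1 = v_1/‖v_1‖ = (-2, -1, 3, 4)/5.4772 = (-0.3651, -0.1826, 0.5477, 0.7303).
r_{12} = e_1·v_2 = -1.6432.
u_2 = v_2 + 1.6432·e_1 = (0.4000, 2.7000, 4.9000, -2.8000).
‖u_2‖ = 6.2690, so e_2 = (0.0638, 0.4307, 0.7816, -0.4466).

e_2 = (0.0638, 0.4307, 0.7816, -0.4466)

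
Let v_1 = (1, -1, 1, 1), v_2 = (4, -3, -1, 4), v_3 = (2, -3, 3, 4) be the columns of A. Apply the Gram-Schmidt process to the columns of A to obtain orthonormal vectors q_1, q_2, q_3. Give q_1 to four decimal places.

q_1 = (0.5000, -0.5000, 0.5000, 0.5000)

q_1 = v_1/‖v_1‖ = (1, -1, 1, 1)/2.0000 = (0.5000, -0.5000, 0.5000, 0.5000).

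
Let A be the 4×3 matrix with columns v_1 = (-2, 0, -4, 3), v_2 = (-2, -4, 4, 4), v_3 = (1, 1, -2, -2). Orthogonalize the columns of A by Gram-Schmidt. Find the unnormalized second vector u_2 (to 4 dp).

u_2 = (-2.0000, -4.0000, 4.0000, 4.0000)

v_1 = (-2, 0, -4, 3); ‖v_1‖ = 5.3852, so q_1 = (-0.3714, 0.0000, -0.7428, 0.5571).
q_1·v_2 = (-0.3714)·(-2) + 0.0000·(-4) + (-0.7428)·4 + 0.5571·4 = 0.0000.
u_2 = v_2 + 0.0000·q_1 = (-2.0000, -4.0000, 4.0000, 4.0000).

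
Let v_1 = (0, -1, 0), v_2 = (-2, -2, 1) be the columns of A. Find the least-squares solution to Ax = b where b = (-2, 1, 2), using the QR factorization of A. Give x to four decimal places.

v_1 = (0, -1, 0); ‖v_1‖ = 1.0000, so e_1 = (0.0000, -1.0000, 0.0000).
e_1·v_2 = 0.0000·(-2) + (-1.0000)·(-2) + 0.0000·1 = 2.0000.
u_2 = v_2 − 2.0000·e_1 = (-2.0000, 0.0000, 1.0000).
‖u_2‖ = 2.2361, so e_2 = (-0.8944, 0.0000, 0.4472).
Qᵀb = (-1.0000, 2.6833).
Back-substitute: x_2 = 2.6833/2.2361 = 1.2000.
x_1 = (-1.0000 − 2.0000·1.2000)/1.0000 = -3.4000.

x = (-3.4000, 1.2000)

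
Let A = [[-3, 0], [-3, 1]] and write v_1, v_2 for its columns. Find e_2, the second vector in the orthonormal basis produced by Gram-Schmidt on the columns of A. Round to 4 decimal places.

e_2 = (-0.7071, 0.7071)

v_1 = (-3, -3); ‖v_1‖ = 4.2426, so e_1 = (-0.7071, -0.7071).
e_1·v_2 = (-0.7071)·0 + (-0.7071)·1 = -0.7071.
u_2 = v_2 + 0.7071·e_1 = (-0.5000, 0.5000).
‖u_2‖ = 0.7071, so e_2 = (-0.7071, 0.7071).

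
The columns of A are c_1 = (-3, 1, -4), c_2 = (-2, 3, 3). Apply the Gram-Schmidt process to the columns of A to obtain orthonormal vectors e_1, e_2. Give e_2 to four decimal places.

e_2 = (-0.5042, 0.6695, 0.5455)

e_1 = c_1/‖c_1‖ = (-3, 1, -4)/5.0990 = (-0.5883, 0.1961, -0.7845).
r_{12} = e_1·c_2 = -0.5883.
u_2 = c_2 + 0.5883·e_1 = (-2.3462, 3.1154, 2.5385).
‖u_2‖ = 4.6534, so e_2 = (-0.5042, 0.6695, 0.5455).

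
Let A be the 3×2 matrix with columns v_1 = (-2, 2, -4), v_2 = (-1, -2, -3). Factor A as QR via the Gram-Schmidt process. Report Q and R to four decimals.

Q = [[-0.4082, -0.0531], [0.4082, -0.9035], [-0.8165, -0.4252]], R = [[4.8990, 2.0412], [0.0000, 3.1358]]

q_1 = v_1/‖v_1‖ = (-2, 2, -4)/4.8990 = (-0.4082, 0.4082, -0.8165).
r_{12} = q_1·v_2 = 2.0412.
u_2 = v_2 − 2.0412·q_1 = (-0.1667, -2.8333, -1.3333).
‖u_2‖ = 3.1358, so q_2 = (-0.0531, -0.9035, -0.4252).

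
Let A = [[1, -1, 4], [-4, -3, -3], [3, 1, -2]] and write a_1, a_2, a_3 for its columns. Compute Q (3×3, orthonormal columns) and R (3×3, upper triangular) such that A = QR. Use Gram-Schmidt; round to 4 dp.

Q = [[0.1961, -0.8269, 0.5270], [-0.7845, -0.4548, -0.4216], [0.5883, -0.3308, -0.7379]], R = [[5.0990, 2.7456, 1.9612], [0.0000, 1.8605, -1.2817], [0.0000, 0.0000, 4.8488]]

a_1 = (1, -4, 3); ‖a_1‖ = 5.0990, so e_1 = (0.1961, -0.7845, 0.5883).
e_1·a_2 = 0.1961·(-1) + (-0.7845)·(-3) + 0.5883·1 = 2.7456.
u_2 = a_2 − 2.7456·e_1 = (-1.5385, -0.8462, -0.6154).
‖u_2‖ = 1.8605, so e_2 = (-0.8269, -0.4548, -0.3308).
e_1·a_3 = 0.1961·4 + (-0.7845)·(-3) + 0.5883·(-2) = 1.9612; e_2·a_3 = (-0.8269)·4 + (-0.4548)·(-3) + (-0.3308)·(-2) = -1.2817.
u_3 = a_3 − 1.9612·e_1 + 1.2817·e_2 = (2.5556, -2.0444, -3.5778).
‖u_3‖ = 4.8488, so e_3 = (0.5270, -0.4216, -0.7379).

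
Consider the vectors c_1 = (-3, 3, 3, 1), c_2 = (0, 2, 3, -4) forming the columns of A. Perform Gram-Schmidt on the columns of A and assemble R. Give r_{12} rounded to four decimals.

c_1 = (-3, 3, 3, 1); ‖c_1‖ = 5.2915, so q_1 = (-0.5669, 0.5669, 0.5669, 0.1890).
r_{12} = q_1·c_2 = 2.0788.

r_{12} = 2.0788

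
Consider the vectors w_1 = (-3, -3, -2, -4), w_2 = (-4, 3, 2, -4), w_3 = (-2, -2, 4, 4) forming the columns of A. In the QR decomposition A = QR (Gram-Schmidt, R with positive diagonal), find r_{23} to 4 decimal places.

r_{23} = -0.2021

q_1 = w_1/‖w_1‖ = (-3, -3, -2, -4)/6.1644 = (-0.4867, -0.4867, -0.3244, -0.6489).
r_{12} = q_1·w_2 = 2.4333.
u_2 = w_2 − 2.4333·q_1 = (-2.8158, 4.1842, 2.7895, -2.4211).
‖u_2‖ = 6.2513, so q_2 = (-0.4504, 0.6693, 0.4462, -0.3873).
r_{23} = q_2·w_3 = -0.2021.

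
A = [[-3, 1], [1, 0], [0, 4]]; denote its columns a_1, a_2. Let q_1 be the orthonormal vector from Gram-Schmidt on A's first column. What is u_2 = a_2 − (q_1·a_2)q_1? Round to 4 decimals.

u_2 = (0.1000, 0.3000, 4.0000)

q_1 = a_1/‖a_1‖ = (-3, 1, 0)/3.1623 = (-0.9487, 0.3162, 0.0000).
r_{12} = q_1·a_2 = -0.9487.
u_2 = a_2 + 0.9487·q_1 = (0.1000, 0.3000, 4.0000).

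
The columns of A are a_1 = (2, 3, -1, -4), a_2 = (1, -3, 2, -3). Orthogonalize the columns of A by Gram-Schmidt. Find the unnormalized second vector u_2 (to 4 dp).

e_1 = a_1/‖a_1‖ = (2, 3, -1, -4)/5.4772 = (0.3651, 0.5477, -0.1826, -0.7303).
r_{12} = e_1·a_2 = 0.5477.
u_2 = a_2 − 0.5477·e_1 = (0.8000, -3.3000, 2.1000, -2.6000).

u_2 = (0.8000, -3.3000, 2.1000, -2.6000)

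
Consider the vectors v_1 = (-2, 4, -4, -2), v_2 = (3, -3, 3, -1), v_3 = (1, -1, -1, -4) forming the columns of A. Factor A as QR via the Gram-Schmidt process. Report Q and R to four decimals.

Q = [[-0.3162, 0.5521, -0.4683], [0.6325, -0.0690, -0.7493], [-0.6325, 0.0690, -0.3746], [-0.3162, -0.8281, -0.2810]], R = [[6.3246, -4.4272, 0.9487], [0.0000, 2.8983, 3.8644], [0.0000, 0.0000, 1.7795]]

v_1 = (-2, 4, -4, -2); ‖v_1‖ = 6.3246, so q_1 = (-0.3162, 0.6325, -0.6325, -0.3162).
q_1·v_2 = (-0.3162)·3 + 0.6325·(-3) + (-0.6325)·3 + (-0.3162)·(-1) = -4.4272.
u_2 = v_2 + 4.4272·q_1 = (1.6000, -0.2000, 0.2000, -2.4000).
‖u_2‖ = 2.8983, so q_2 = (0.5521, -0.0690, 0.0690, -0.8281).
q_1·v_3 = (-0.3162)·1 + 0.6325·(-1) + (-0.6325)·(-1) + (-0.3162)·(-4) = 0.9487; q_2·v_3 = 0.5521·1 + (-0.0690)·(-1) + 0.0690·(-1) + (-0.8281)·(-4) = 3.8644.
u_3 = v_3 − 0.9487·q_1 − 3.8644·q_2 = (-0.8333, -1.3333, -0.6667, -0.5000).
‖u_3‖ = 1.7795, so q_3 = (-0.4683, -0.7493, -0.3746, -0.2810).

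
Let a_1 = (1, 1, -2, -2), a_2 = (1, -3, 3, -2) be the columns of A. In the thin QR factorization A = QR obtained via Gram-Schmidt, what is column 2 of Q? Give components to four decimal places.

q_2 = (0.3026, -0.5620, 0.4756, -0.6053)

q_1 = a_1/‖a_1‖ = (1, 1, -2, -2)/3.1623 = (0.3162, 0.3162, -0.6325, -0.6325).
r_{12} = q_1·a_2 = -1.2649.
u_2 = a_2 + 1.2649·q_1 = (1.4000, -2.6000, 2.2000, -2.8000).
‖u_2‖ = 4.6260, so q_2 = (0.3026, -0.5620, 0.4756, -0.6053).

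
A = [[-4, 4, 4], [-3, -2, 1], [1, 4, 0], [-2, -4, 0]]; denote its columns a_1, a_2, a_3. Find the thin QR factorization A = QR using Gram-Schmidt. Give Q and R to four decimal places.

Q = [[-0.7303, 0.5924, 0.3065], [-0.5477, -0.2499, -0.5382], [0.1826, 0.5462, -0.7625], [-0.3651, -0.5369, -0.1869]], R = [[5.4772, 0.3651, -3.4689], [0.0000, 7.2019, 2.1198], [0.0000, 0.0000, 0.6878]]

a_1 = (-4, -3, 1, -2); ‖a_1‖ = 5.4772, so q_1 = (-0.7303, -0.5477, 0.1826, -0.3651).
q_1·a_2 = (-0.7303)·4 + (-0.5477)·(-2) + 0.1826·4 + (-0.3651)·(-4) = 0.3651.
u_2 = a_2 − 0.3651·q_1 = (4.2667, -1.8000, 3.9333, -3.8667).
‖u_2‖ = 7.2019, so q_2 = (0.5924, -0.2499, 0.5462, -0.5369).
q_1·a_3 = (-0.7303)·4 + (-0.5477)·1 + 0.1826·0 + (-0.3651)·0 = -3.4689; q_2·a_3 = 0.5924·4 + (-0.2499)·1 + 0.5462·0 + (-0.5369)·0 = 2.1198.
u_3 = a_3 + 3.4689·q_1 − 2.1198·q_2 = (0.2108, -0.3702, -0.5244, -0.1285).
‖u_3‖ = 0.6878, so q_3 = (0.3065, -0.5382, -0.7625, -0.1869).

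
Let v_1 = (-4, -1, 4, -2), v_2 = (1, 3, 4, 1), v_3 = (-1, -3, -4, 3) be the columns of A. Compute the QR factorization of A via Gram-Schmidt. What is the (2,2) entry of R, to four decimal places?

v_1 = (-4, -1, 4, -2); ‖v_1‖ = 6.0828, so e_1 = (-0.6576, -0.1644, 0.6576, -0.3288).
e_1·v_2 = (-0.6576)·1 + (-0.1644)·3 + 0.6576·4 + (-0.3288)·1 = 1.1508.
u_2 = v_2 − 1.1508·e_1 = (1.7568, 3.1892, 3.2432, 1.3784).
r_{22} = ‖u_2‖ = 5.0671.

r_{22} = 5.0671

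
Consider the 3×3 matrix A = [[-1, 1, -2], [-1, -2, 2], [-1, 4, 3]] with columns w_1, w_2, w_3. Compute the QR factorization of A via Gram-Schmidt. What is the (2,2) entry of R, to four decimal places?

e_1 = w_1/‖w_1‖ = (-1, -1, -1)/1.7321 = (-0.5774, -0.5774, -0.5774).
r_{12} = e_1·w_2 = -1.7321.
u_2 = w_2 + 1.7321·e_1 = (0.0000, -3.0000, 3.0000).
r_{22} = ‖u_2‖ = 4.2426.

r_{22} = 4.2426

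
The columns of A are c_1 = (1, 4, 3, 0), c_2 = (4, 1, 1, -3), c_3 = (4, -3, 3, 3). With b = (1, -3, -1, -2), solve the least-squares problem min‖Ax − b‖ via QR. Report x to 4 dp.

x = (-0.7620, 0.5262, 0.0251)

c_1 = (1, 4, 3, 0); ‖c_1‖ = 5.0990, so e_1 = (0.1961, 0.7845, 0.5883, 0.0000).
e_1·c_2 = 0.1961·4 + 0.7845·1 + 0.5883·1 + 0.0000·(-3) = 2.1573.
u_2 = c_2 − 2.1573·e_1 = (3.5769, -0.6923, -0.2692, -3.0000).
‖u_2‖ = 4.7272, so e_2 = (0.7567, -0.1465, -0.0570, -0.6346).
e_1·c_3 = 0.1961·4 + 0.7845·(-3) + 0.5883·3 + 0.0000·3 = 0.1961; e_2·c_3 = 0.7567·4 + (-0.1465)·(-3) + (-0.0570)·3 + (-0.6346)·3 = 1.3913.
u_3 = c_3 − 0.1961·e_1 − 1.3913·e_2 = (2.9088, -2.9501, 2.9639, 3.8830).
‖u_3‖ = 6.4051, so e_3 = (0.4541, -0.4606, 0.4627, 0.6062).
Qᵀb = (-2.7456, 2.5222, 0.1607).
Back-substitute: x_3 = 0.1607/6.4051 = 0.0251.
x_2 = (2.5222 − 1.3913·0.0251)/4.7272 = 0.5262.
x_1 = (-2.7456 − 2.1573·0.5262 − 0.1961·0.0251)/5.0990 = -0.7620.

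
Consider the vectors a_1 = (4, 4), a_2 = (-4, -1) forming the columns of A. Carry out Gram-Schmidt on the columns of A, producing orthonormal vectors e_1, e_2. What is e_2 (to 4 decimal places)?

e_1 = a_1/‖a_1‖ = (4, 4)/5.6569 = (0.7071, 0.7071).
r_{12} = e_1·a_2 = -3.5355.
u_2 = a_2 + 3.5355·e_1 = (-1.5000, 1.5000).
‖u_2‖ = 2.1213, so e_2 = (-0.7071, 0.7071).

e_2 = (-0.7071, 0.7071)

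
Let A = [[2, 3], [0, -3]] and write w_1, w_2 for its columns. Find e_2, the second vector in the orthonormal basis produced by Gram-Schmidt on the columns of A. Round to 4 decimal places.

w_1 = (2, 0); ‖w_1‖ = 2.0000, so e_1 = (1.0000, 0.0000).
e_1·w_2 = 1.0000·3 + 0.0000·(-3) = 3.0000.
u_2 = w_2 − 3.0000·e_1 = (0.0000, -3.0000).
‖u_2‖ = 3.0000, so e_2 = (0.0000, -1.0000).

e_2 = (0.0000, -1.0000)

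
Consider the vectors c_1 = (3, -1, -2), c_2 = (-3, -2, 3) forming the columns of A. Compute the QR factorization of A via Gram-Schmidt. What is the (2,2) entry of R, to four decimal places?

r_{22} = 3.1510

q_1 = c_1/‖c_1‖ = (3, -1, -2)/3.7417 = (0.8018, -0.2673, -0.5345).
r_{12} = q_1·c_2 = -3.4744.
u_2 = c_2 + 3.4744·q_1 = (-0.2143, -2.9286, 1.1429).
r_{22} = ‖u_2‖ = 3.1510.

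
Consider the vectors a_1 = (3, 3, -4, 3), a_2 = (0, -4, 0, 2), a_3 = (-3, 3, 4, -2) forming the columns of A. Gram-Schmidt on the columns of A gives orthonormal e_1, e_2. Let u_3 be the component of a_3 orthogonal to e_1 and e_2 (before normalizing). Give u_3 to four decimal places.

a_1 = (3, 3, -4, 3); ‖a_1‖ = 6.5574, so e_1 = (0.4575, 0.4575, -0.6100, 0.4575).
e_1·a_2 = 0.4575·0 + 0.4575·(-4) + (-0.6100)·0 + 0.4575·2 = -0.9150.
u_2 = a_2 + 0.9150·e_1 = (0.4186, -3.5814, -0.5581, 2.4186).
‖u_2‖ = 4.3775, so e_2 = (0.0956, -0.8181, -0.1275, 0.5525).
e_1·a_3 = 0.4575·(-3) + 0.4575·3 + (-0.6100)·4 + 0.4575·(-2) = -3.3550; e_2·a_3 = 0.0956·(-3) + (-0.8181)·3 + (-0.1275)·4 + 0.5525·(-2) = -4.3563.
u_3 = a_3 + 3.3550·e_1 + 4.3563·e_2 = (-1.0485, 0.9709, 1.3981, 1.9417).

u_3 = (-1.0485, 0.9709, 1.3981, 1.9417)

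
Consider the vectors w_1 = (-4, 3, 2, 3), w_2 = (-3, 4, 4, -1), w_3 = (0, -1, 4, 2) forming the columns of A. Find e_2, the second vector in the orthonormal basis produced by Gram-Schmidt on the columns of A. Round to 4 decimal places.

e_1 = w_1/‖w_1‖ = (-4, 3, 2, 3)/6.1644 = (-0.6489, 0.4867, 0.3244, 0.4867).
r_{12} = e_1·w_2 = 4.7044.
u_2 = w_2 − 4.7044·e_1 = (0.0526, 1.7105, 2.4737, -3.2895).
‖u_2‖ = 4.4574, so e_2 = (0.0118, 0.3837, 0.5550, -0.7380).

e_2 = (0.0118, 0.3837, 0.5550, -0.7380)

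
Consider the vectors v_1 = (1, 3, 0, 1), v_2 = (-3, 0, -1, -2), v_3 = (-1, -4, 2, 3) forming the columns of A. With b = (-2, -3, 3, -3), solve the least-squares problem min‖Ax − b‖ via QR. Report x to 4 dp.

v_1 = (1, 3, 0, 1); ‖v_1‖ = 3.3166, so q_1 = (0.3015, 0.9045, 0.0000, 0.3015).
q_1·v_2 = 0.3015·(-3) + 0.9045·0 + 0.0000·(-1) + 0.3015·(-2) = -1.5076.
u_2 = v_2 + 1.5076·q_1 = (-2.5455, 1.3636, -1.0000, -1.5455).
‖u_2‖ = 3.4245, so q_2 = (-0.7433, 0.3982, -0.2920, -0.4513).
q_1·v_3 = 0.3015·(-1) + 0.9045·(-4) + 0.0000·2 + 0.3015·3 = -3.0151; q_2·v_3 = (-0.7433)·(-1) + 0.3982·(-4) + (-0.2920)·2 + (-0.4513)·3 = -2.7874.
u_3 = v_3 + 3.0151·q_1 + 2.7874·q_2 = (-2.1628, -0.1628, 1.1860, 2.6512).
‖u_3‖ = 3.6248, so q_3 = (-0.5967, -0.0449, 0.3272, 0.7314).
Qᵀb = (-4.2212, 0.7699, 0.1155).
Back-substitute: x_3 = 0.1155/3.6248 = 0.0319.
x_2 = (0.7699 + 2.7874·0.0319)/3.4245 = 0.2507.
x_1 = (-4.2212 + 1.5076·0.2507 + 3.0151·0.0319)/3.3166 = -1.1298.

x = (-1.1298, 0.2507, 0.0319)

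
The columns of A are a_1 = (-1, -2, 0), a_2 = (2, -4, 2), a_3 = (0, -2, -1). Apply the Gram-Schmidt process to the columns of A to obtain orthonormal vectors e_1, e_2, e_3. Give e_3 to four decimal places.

e_3 = (0.4364, -0.2182, -0.8729)

a_1 = (-1, -2, 0); ‖a_1‖ = 2.2361, so e_1 = (-0.4472, -0.8944, 0.0000).
e_1·a_2 = (-0.4472)·2 + (-0.8944)·(-4) + 0.0000·2 = 2.6833.
u_2 = a_2 − 2.6833·e_1 = (3.2000, -1.6000, 2.0000).
‖u_2‖ = 4.0988, so e_2 = (0.7807, -0.3904, 0.4880).
e_1·a_3 = (-0.4472)·0 + (-0.8944)·(-2) + 0.0000·(-1) = 1.7889; e_2·a_3 = 0.7807·0 + (-0.3904)·(-2) + 0.4880·(-1) = 0.2928.
u_3 = a_3 − 1.7889·e_1 − 0.2928·e_2 = (0.5714, -0.2857, -1.1429).
‖u_3‖ = 1.3093, so e_3 = (0.4364, -0.2182, -0.8729).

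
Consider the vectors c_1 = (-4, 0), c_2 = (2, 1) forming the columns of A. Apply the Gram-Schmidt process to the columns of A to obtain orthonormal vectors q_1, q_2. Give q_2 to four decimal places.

q_2 = (0.0000, 1.0000)

c_1 = (-4, 0); ‖c_1‖ = 4.0000, so q_1 = (-1.0000, 0.0000).
q_1·c_2 = (-1.0000)·2 + 0.0000·1 = -2.0000.
u_2 = c_2 + 2.0000·q_1 = (0.0000, 1.0000).
‖u_2‖ = 1.0000, so q_2 = (0.0000, 1.0000).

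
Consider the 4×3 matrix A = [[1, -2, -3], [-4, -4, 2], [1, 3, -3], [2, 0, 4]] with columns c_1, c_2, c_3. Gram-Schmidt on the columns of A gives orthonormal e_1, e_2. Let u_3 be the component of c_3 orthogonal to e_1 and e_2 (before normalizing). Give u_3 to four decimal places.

c_1 = (1, -4, 1, 2); ‖c_1‖ = 4.6904, so e_1 = (0.2132, -0.8528, 0.2132, 0.4264).
e_1·c_2 = 0.2132·(-2) + (-0.8528)·(-4) + 0.2132·3 + 0.4264·0 = 3.6244.
u_2 = c_2 − 3.6244·e_1 = (-2.7727, -0.9091, 2.2273, -1.5455).
‖u_2‖ = 3.9829, so e_2 = (-0.6962, -0.2282, 0.5592, -0.3880).
e_1·c_3 = 0.2132·(-3) + (-0.8528)·2 + 0.2132·(-3) + 0.4264·4 = -1.2792; e_2·c_3 = (-0.6962)·(-3) + (-0.2282)·2 + 0.5592·(-3) + (-0.3880)·4 = -1.5977.
u_3 = c_3 + 1.2792·e_1 + 1.5977·e_2 = (-3.8395, 0.5444, -1.8338, 3.9255).

u_3 = (-3.8395, 0.5444, -1.8338, 3.9255)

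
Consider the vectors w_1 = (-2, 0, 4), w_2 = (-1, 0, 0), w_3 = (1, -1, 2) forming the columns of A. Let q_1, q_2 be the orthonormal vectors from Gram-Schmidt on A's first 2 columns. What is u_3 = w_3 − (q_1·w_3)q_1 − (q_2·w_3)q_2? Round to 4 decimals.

w_1 = (-2, 0, 4); ‖w_1‖ = 4.4721, so q_1 = (-0.4472, 0.0000, 0.8944).
q_1·w_2 = (-0.4472)·(-1) + 0.0000·0 + 0.8944·0 = 0.4472.
u_2 = w_2 − 0.4472·q_1 = (-0.8000, 0.0000, -0.4000).
‖u_2‖ = 0.8944, so q_2 = (-0.8944, 0.0000, -0.4472).
q_1·w_3 = (-0.4472)·1 + 0.0000·(-1) + 0.8944·2 = 1.3416; q_2·w_3 = (-0.8944)·1 + 0.0000·(-1) + (-0.4472)·2 = -1.7889.
u_3 = w_3 − 1.3416·q_1 + 1.7889·q_2 = (0.0000, -1.0000, 0.0000).

u_3 = (0.0000, -1.0000, 0.0000)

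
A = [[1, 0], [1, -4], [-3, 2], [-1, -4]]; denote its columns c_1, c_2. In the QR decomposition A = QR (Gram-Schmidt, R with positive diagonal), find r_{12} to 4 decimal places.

r_{12} = -1.7321

e_1 = c_1/‖c_1‖ = (1, 1, -3, -1)/3.4641 = (0.2887, 0.2887, -0.8660, -0.2887).
r_{12} = e_1·c_2 = -1.7321.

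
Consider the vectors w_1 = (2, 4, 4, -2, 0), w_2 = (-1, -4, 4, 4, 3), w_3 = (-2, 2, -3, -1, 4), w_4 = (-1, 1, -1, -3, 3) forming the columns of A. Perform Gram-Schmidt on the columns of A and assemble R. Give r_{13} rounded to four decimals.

r_{13} = -0.9487

w_1 = (2, 4, 4, -2, 0); ‖w_1‖ = 6.3246, so e_1 = (0.3162, 0.6325, 0.6325, -0.3162, 0.0000).
r_{13} = e_1·w_3 = -0.9487.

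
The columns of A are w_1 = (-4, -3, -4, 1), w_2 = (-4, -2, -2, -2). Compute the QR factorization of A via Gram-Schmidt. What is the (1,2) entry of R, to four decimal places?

r_{12} = 4.3205

w_1 = (-4, -3, -4, 1); ‖w_1‖ = 6.4807, so q_1 = (-0.6172, -0.4629, -0.6172, 0.1543).
r_{12} = q_1·w_2 = 4.3205.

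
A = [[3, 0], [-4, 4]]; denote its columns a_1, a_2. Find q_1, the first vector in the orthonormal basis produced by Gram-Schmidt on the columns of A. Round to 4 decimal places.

a_1 = (3, -4); ‖a_1‖ = 5.0000, so q_1 = (0.6000, -0.8000).

q_1 = (0.6000, -0.8000)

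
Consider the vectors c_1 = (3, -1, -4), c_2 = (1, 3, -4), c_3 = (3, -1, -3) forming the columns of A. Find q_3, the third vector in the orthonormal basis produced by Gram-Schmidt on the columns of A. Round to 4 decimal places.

q_3 = (0.7807, 0.3904, 0.4880)

c_1 = (3, -1, -4); ‖c_1‖ = 5.0990, so q_1 = (0.5883, -0.1961, -0.7845).
q_1·c_2 = 0.5883·1 + (-0.1961)·3 + (-0.7845)·(-4) = 3.1379.
u_2 = c_2 − 3.1379·q_1 = (-0.8462, 3.6154, -1.5385).
‖u_2‖ = 4.0192, so q_2 = (-0.2105, 0.8995, -0.3828).
q_1·c_3 = 0.5883·3 + (-0.1961)·(-1) + (-0.7845)·(-3) = 4.3146; q_2·c_3 = (-0.2105)·3 + 0.8995·(-1) + (-0.3828)·(-3) = -0.3828.
u_3 = c_3 − 4.3146·q_1 + 0.3828·q_2 = (0.3810, 0.1905, 0.2381).
‖u_3‖ = 0.4880, so q_3 = (0.7807, 0.3904, 0.4880).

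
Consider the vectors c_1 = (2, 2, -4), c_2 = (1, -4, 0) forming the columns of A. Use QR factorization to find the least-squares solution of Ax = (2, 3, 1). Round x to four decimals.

e_1 = c_1/‖c_1‖ = (2, 2, -4)/4.8990 = (0.4082, 0.4082, -0.8165).
r_{12} = e_1·c_2 = -1.2247.
u_2 = c_2 + 1.2247·e_1 = (1.5000, -3.5000, -1.0000).
‖u_2‖ = 3.9370, so e_2 = (0.3810, -0.8890, -0.2540).
Qᵀb = (1.2247, -2.1590).
Back-substitute: x_2 = -2.1590/3.9370 = -0.5484.
x_1 = (1.2247 + 1.2247·(-0.5484))/4.8990 = 0.1129.

x = (0.1129, -0.5484)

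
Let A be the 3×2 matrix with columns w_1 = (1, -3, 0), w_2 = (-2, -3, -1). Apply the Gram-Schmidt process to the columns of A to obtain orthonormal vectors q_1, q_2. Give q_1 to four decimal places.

w_1 = (1, -3, 0); ‖w_1‖ = 3.1623, so q_1 = (0.3162, -0.9487, 0.0000).

q_1 = (0.3162, -0.9487, 0.0000)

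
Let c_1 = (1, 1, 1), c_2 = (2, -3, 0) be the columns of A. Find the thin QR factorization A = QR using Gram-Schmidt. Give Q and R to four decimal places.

Q = [[0.5774, 0.6556], [0.5774, -0.7493], [0.5774, 0.0937]], R = [[1.7321, -0.5774], [0.0000, 3.5590]]

c_1 = (1, 1, 1); ‖c_1‖ = 1.7321, so q_1 = (0.5774, 0.5774, 0.5774).
q_1·c_2 = 0.5774·2 + 0.5774·(-3) + 0.5774·0 = -0.5774.
u_2 = c_2 + 0.5774·q_1 = (2.3333, -2.6667, 0.3333).
‖u_2‖ = 3.5590, so q_2 = (0.6556, -0.7493, 0.0937).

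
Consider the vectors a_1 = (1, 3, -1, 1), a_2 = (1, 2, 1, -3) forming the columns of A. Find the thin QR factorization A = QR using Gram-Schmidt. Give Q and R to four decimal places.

a_1 = (1, 3, -1, 1); ‖a_1‖ = 3.4641, so q_1 = (0.2887, 0.8660, -0.2887, 0.2887).
q_1·a_2 = 0.2887·1 + 0.8660·2 + (-0.2887)·1 + 0.2887·(-3) = 0.8660.
u_2 = a_2 − 0.8660·q_1 = (0.7500, 1.2500, 1.2500, -3.2500).
‖u_2‖ = 3.7749, so q_2 = (0.1987, 0.3311, 0.3311, -0.8609).

Q = [[0.2887, 0.1987], [0.8660, 0.3311], [-0.2887, 0.3311], [0.2887, -0.8609]], R = [[3.4641, 0.8660], [0.0000, 3.7749]]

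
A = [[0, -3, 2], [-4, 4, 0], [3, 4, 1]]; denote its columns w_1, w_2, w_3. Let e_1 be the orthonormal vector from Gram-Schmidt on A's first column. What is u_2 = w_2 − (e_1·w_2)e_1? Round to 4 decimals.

w_1 = (0, -4, 3); ‖w_1‖ = 5.0000, so e_1 = (0.0000, -0.8000, 0.6000).
e_1·w_2 = 0.0000·(-3) + (-0.8000)·4 + 0.6000·4 = -0.8000.
u_2 = w_2 + 0.8000·e_1 = (-3.0000, 3.3600, 4.4800).

u_2 = (-3.0000, 3.3600, 4.4800)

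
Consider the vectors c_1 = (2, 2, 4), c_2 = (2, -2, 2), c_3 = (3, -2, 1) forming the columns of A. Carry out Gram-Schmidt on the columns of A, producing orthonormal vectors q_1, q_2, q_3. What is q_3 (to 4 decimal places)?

c_1 = (2, 2, 4); ‖c_1‖ = 4.8990, so q_1 = (0.4082, 0.4082, 0.8165).
q_1·c_2 = 0.4082·2 + 0.4082·(-2) + 0.8165·2 = 1.6330.
u_2 = c_2 − 1.6330·q_1 = (1.3333, -2.6667, 0.6667).
‖u_2‖ = 3.0551, so q_2 = (0.4364, -0.8729, 0.2182).
q_1·c_3 = 0.4082·3 + 0.4082·(-2) + 0.8165·1 = 1.2247; q_2·c_3 = 0.4364·3 + (-0.8729)·(-2) + 0.2182·1 = 3.2733.
u_3 = c_3 − 1.2247·q_1 − 3.2733·q_2 = (1.0714, 0.3571, -0.7143).
‖u_3‖ = 1.3363, so q_3 = (0.8018, 0.2673, -0.5345).

q_3 = (0.8018, 0.2673, -0.5345)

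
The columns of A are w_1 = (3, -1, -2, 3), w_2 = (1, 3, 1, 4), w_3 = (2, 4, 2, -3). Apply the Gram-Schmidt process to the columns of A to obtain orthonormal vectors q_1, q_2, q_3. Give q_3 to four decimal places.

q_1 = w_1/‖w_1‖ = (3, -1, -2, 3)/4.7958 = (0.6255, -0.2085, -0.4170, 0.6255).
r_{12} = q_1·w_2 = 2.0851.
u_2 = w_2 − 2.0851·q_1 = (-0.3043, 3.4348, 1.8696, 2.6957).
‖u_2‖ = 4.7594, so q_2 = (-0.0639, 0.7217, 0.3928, 0.5664).
r_{13} = q_1·w_3 = -2.2937; r_{23} = q_2·w_3 = 1.8453.
u_3 = w_3 + 2.2937·q_1 − 1.8453·q_2 = (3.5528, 2.1900, 0.3186, -2.6104).
‖u_3‖ = 4.9329, so q_3 = (0.7202, 0.4440, 0.0646, -0.5292).

q_3 = (0.7202, 0.4440, 0.0646, -0.5292)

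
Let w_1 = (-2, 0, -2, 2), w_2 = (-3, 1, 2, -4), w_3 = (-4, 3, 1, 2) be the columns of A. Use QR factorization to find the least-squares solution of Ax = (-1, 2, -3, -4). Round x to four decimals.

e_1 = w_1/‖w_1‖ = (-2, 0, -2, 2)/3.4641 = (-0.5774, 0.0000, -0.5774, 0.5774).
r_{12} = e_1·w_2 = -1.7321.
u_2 = w_2 + 1.7321·e_1 = (-4.0000, 1.0000, 1.0000, -3.0000).
‖u_2‖ = 5.1962, so e_2 = (-0.7698, 0.1925, 0.1925, -0.5774).
r_{13} = e_1·w_3 = 2.8868; r_{23} = e_2·w_3 = 2.6943.
u_3 = w_3 − 2.8868·e_1 − 2.6943·e_2 = (-0.2593, 2.4815, 2.1481, 1.8889).
‖u_3‖ = 3.7957, so e_3 = (-0.0683, 0.6538, 0.5659, 0.4976).
Qᵀb = (0.0000, 2.8868, -2.3126).
Back-substitute: x_3 = -2.3126/3.7957 = -0.6093.
x_2 = (2.8868 − 2.6943·(-0.6093))/5.1962 = 0.8715.
x_1 = (0.0000 + 1.7321·0.8715 − 2.8868·(-0.6093))/3.4641 = 0.9434.

x = (0.9434, 0.8715, -0.6093)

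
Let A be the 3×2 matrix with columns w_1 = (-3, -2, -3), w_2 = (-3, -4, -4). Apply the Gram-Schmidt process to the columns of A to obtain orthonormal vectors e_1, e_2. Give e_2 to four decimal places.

e_1 = w_1/‖w_1‖ = (-3, -2, -3)/4.6904 = (-0.6396, -0.4264, -0.6396).
r_{12} = e_1·w_2 = 6.1828.
u_2 = w_2 − 6.1828·e_1 = (0.9545, -1.3636, -0.0455).
‖u_2‖ = 1.6652, so e_2 = (0.5732, -0.8189, -0.0273).

e_2 = (0.5732, -0.8189, -0.0273)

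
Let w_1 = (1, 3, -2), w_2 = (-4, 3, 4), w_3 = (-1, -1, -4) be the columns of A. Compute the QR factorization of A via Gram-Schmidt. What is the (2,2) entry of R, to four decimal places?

w_1 = (1, 3, -2); ‖w_1‖ = 3.7417, so e_1 = (0.2673, 0.8018, -0.5345).
e_1·w_2 = 0.2673·(-4) + 0.8018·3 + (-0.5345)·4 = -0.8018.
u_2 = w_2 + 0.8018·e_1 = (-3.7857, 3.6429, 3.5714).
r_{22} = ‖u_2‖ = 6.3527.

r_{22} = 6.3527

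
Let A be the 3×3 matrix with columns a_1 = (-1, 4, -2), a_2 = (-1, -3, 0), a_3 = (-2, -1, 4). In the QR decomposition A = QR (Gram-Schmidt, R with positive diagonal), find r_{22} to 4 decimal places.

r_{22} = 2.0587

a_1 = (-1, 4, -2); ‖a_1‖ = 4.5826, so e_1 = (-0.2182, 0.8729, -0.4364).
e_1·a_2 = (-0.2182)·(-1) + 0.8729·(-3) + (-0.4364)·0 = -2.4004.
u_2 = a_2 + 2.4004·e_1 = (-1.5238, -0.9048, -1.0476).
r_{22} = ‖u_2‖ = 2.0587.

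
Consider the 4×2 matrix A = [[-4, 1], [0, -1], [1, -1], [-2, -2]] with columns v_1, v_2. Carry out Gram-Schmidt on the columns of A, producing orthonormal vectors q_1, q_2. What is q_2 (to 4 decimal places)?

q_1 = v_1/‖v_1‖ = (-4, 0, 1, -2)/4.5826 = (-0.8729, 0.0000, 0.2182, -0.4364).
r_{12} = q_1·v_2 = -0.2182.
u_2 = v_2 + 0.2182·q_1 = (0.8095, -1.0000, -0.9524, -2.0952).
‖u_2‖ = 2.6367, so q_2 = (0.3070, -0.3793, -0.3612, -0.7946).

q_2 = (0.3070, -0.3793, -0.3612, -0.7946)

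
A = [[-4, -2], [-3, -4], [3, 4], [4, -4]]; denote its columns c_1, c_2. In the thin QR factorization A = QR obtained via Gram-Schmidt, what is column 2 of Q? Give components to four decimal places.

e_2 = (-0.1052, -0.4440, 0.4440, -0.7712)

c_1 = (-4, -3, 3, 4); ‖c_1‖ = 7.0711, so e_1 = (-0.5657, -0.4243, 0.4243, 0.5657).
e_1·c_2 = (-0.5657)·(-2) + (-0.4243)·(-4) + 0.4243·4 + 0.5657·(-4) = 2.2627.
u_2 = c_2 − 2.2627·e_1 = (-0.7200, -3.0400, 3.0400, -5.2800).
‖u_2‖ = 6.8469, so e_2 = (-0.1052, -0.4440, 0.4440, -0.7712).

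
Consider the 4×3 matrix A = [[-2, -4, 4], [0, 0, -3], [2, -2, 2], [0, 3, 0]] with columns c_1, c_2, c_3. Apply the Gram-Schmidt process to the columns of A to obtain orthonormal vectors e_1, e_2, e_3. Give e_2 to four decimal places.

c_1 = (-2, 0, 2, 0); ‖c_1‖ = 2.8284, so e_1 = (-0.7071, 0.0000, 0.7071, 0.0000).
e_1·c_2 = (-0.7071)·(-4) + 0.0000·0 + 0.7071·(-2) + 0.0000·3 = 1.4142.
u_2 = c_2 − 1.4142·e_1 = (-3.0000, 0.0000, -3.0000, 3.0000).
‖u_2‖ = 5.1962, so e_2 = (-0.5774, 0.0000, -0.5774, 0.5774).

e_2 = (-0.5774, 0.0000, -0.5774, 0.5774)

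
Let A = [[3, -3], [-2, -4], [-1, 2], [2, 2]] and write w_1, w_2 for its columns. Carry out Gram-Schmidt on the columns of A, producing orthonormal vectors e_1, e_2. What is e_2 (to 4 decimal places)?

w_1 = (3, -2, -1, 2); ‖w_1‖ = 4.2426, so e_1 = (0.7071, -0.4714, -0.2357, 0.4714).
e_1·w_2 = 0.7071·(-3) + (-0.4714)·(-4) + (-0.2357)·2 + 0.4714·2 = 0.2357.
u_2 = w_2 − 0.2357·e_1 = (-3.1667, -3.8889, 2.0556, 1.8889).
‖u_2‖ = 5.7397, so e_2 = (-0.5517, -0.6775, 0.3581, 0.3291).

e_2 = (-0.5517, -0.6775, 0.3581, 0.3291)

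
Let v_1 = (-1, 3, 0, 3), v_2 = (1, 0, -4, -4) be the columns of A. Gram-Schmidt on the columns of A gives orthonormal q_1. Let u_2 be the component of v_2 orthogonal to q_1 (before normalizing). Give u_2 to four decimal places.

u_2 = (0.3158, 2.0526, -4.0000, -1.9474)

v_1 = (-1, 3, 0, 3); ‖v_1‖ = 4.3589, so q_1 = (-0.2294, 0.6882, 0.0000, 0.6882).
q_1·v_2 = (-0.2294)·1 + 0.6882·0 + 0.0000·(-4) + 0.6882·(-4) = -2.9824.
u_2 = v_2 + 2.9824·q_1 = (0.3158, 2.0526, -4.0000, -1.9474).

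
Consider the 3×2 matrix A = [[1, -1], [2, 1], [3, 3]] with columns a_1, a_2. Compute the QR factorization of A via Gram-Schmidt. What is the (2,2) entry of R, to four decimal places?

a_1 = (1, 2, 3); ‖a_1‖ = 3.7417, so e_1 = (0.2673, 0.5345, 0.8018).
e_1·a_2 = 0.2673·(-1) + 0.5345·1 + 0.8018·3 = 2.6726.
u_2 = a_2 − 2.6726·e_1 = (-1.7143, -0.4286, 0.8571).
r_{22} = ‖u_2‖ = 1.9640.

r_{22} = 1.9640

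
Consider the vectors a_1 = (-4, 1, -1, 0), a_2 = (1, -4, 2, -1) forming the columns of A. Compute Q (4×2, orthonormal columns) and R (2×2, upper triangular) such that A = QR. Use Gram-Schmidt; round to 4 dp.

a_1 = (-4, 1, -1, 0); ‖a_1‖ = 4.2426, so q_1 = (-0.9428, 0.2357, -0.2357, 0.0000).
q_1·a_2 = (-0.9428)·1 + 0.2357·(-4) + (-0.2357)·2 + 0.0000·(-1) = -2.3570.
u_2 = a_2 + 2.3570·q_1 = (-1.2222, -3.4444, 1.4444, -1.0000).
‖u_2‖ = 4.0552, so q_2 = (-0.3014, -0.8494, 0.3562, -0.2466).

Q = [[-0.9428, -0.3014], [0.2357, -0.8494], [-0.2357, 0.3562], [0.0000, -0.2466]], R = [[4.2426, -2.3570], [0.0000, 4.0552]]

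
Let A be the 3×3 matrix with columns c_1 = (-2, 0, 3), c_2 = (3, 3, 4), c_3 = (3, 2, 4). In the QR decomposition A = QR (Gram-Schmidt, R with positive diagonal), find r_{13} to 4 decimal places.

e_1 = c_1/‖c_1‖ = (-2, 0, 3)/3.6056 = (-0.5547, 0.0000, 0.8321).
r_{13} = e_1·c_3 = 1.6641.

r_{13} = 1.6641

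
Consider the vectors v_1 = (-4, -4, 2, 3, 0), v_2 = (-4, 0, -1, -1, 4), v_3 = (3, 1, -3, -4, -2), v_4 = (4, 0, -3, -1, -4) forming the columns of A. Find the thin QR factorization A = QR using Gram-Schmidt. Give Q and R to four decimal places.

Q = [[-0.5963, -0.5401, -0.1337, 0.0390], [-0.5963, 0.1747, -0.5283, 0.0390], [0.2981, -0.2661, -0.4821, -0.7797], [0.4472, -0.3098, -0.5612, 0.6237], [0.0000, 0.7148, -0.3945, 0.0000]], R = [[6.7082, 1.6398, -5.0684, -3.7268], [0.0000, 5.5956, -0.8380, -3.9118], [0.0000, 0.0000, 3.5509, 3.0508], [0.0000, 0.0000, 0.0000, 1.8712]]

v_1 = (-4, -4, 2, 3, 0); ‖v_1‖ = 6.7082, so q_1 = (-0.5963, -0.5963, 0.2981, 0.4472, 0.0000).
q_1·v_2 = (-0.5963)·(-4) + (-0.5963)·0 + 0.2981·(-1) + 0.4472·(-1) + 0.0000·4 = 1.6398.
u_2 = v_2 − 1.6398·q_1 = (-3.0222, 0.9778, -1.4889, -1.7333, 4.0000).
‖u_2‖ = 5.5956, so q_2 = (-0.5401, 0.1747, -0.2661, -0.3098, 0.7148).
q_1·v_3 = (-0.5963)·3 + (-0.5963)·1 + 0.2981·(-3) + 0.4472·(-4) + 0.0000·(-2) = -5.0684; q_2·v_3 = (-0.5401)·3 + 0.1747·1 + (-0.2661)·(-3) + (-0.3098)·(-4) + 0.7148·(-2) = -0.8380.
u_3 = v_3 + 5.0684·q_1 + 0.8380·q_2 = (-0.4748, -1.8758, -1.7119, -1.9929, -1.4010).
‖u_3‖ = 3.5509, so q_3 = (-0.1337, -0.5283, -0.4821, -0.5612, -0.3945).
q_1·v_4 = (-0.5963)·4 + (-0.5963)·0 + 0.2981·(-3) + 0.4472·(-1) + 0.0000·(-4) = -3.7268; q_2·v_4 = (-0.5401)·4 + 0.1747·0 + (-0.2661)·(-3) + (-0.3098)·(-1) + 0.7148·(-4) = -3.9118; q_3·v_4 = (-0.1337)·4 + (-0.5283)·0 + (-0.4821)·(-3) + (-0.5612)·(-1) + (-0.3945)·(-4) = 3.0508.
u_4 = v_4 + 3.7268·q_1 + 3.9118·q_2 − 3.0508·q_3 = (0.0729, 0.0729, -1.4590, 1.1672, 0.0000).
‖u_4‖ = 1.8712, so q_4 = (0.0390, 0.0390, -0.7797, 0.6237, 0.0000).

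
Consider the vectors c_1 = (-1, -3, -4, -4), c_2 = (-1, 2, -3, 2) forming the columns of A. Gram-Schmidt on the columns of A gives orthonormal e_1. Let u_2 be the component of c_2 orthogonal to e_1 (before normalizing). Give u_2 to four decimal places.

e_1 = c_1/‖c_1‖ = (-1, -3, -4, -4)/6.4807 = (-0.1543, -0.4629, -0.6172, -0.6172).
r_{12} = e_1·c_2 = -0.1543.
u_2 = c_2 + 0.1543·e_1 = (-1.0238, 1.9286, -3.0952, 1.9048).

u_2 = (-1.0238, 1.9286, -3.0952, 1.9048)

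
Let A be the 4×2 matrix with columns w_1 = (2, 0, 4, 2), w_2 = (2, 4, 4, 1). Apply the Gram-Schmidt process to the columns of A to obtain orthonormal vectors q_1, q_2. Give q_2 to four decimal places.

q_2 = (0.0406, 0.9749, 0.0812, -0.2031)

q_1 = w_1/‖w_1‖ = (2, 0, 4, 2)/4.8990 = (0.4082, 0.0000, 0.8165, 0.4082).
r_{12} = q_1·w_2 = 4.4907.
u_2 = w_2 − 4.4907·q_1 = (0.1667, 4.0000, 0.3333, -0.8333).
‖u_2‖ = 4.1028, so q_2 = (0.0406, 0.9749, 0.0812, -0.2031).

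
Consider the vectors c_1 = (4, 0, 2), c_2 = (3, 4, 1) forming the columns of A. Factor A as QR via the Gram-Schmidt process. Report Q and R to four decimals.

Q = [[0.8944, 0.0497], [0.0000, 0.9938], [0.4472, -0.0994]], R = [[4.4721, 3.1305], [0.0000, 4.0249]]

c_1 = (4, 0, 2); ‖c_1‖ = 4.4721, so q_1 = (0.8944, 0.0000, 0.4472).
q_1·c_2 = 0.8944·3 + 0.0000·4 + 0.4472·1 = 3.1305.
u_2 = c_2 − 3.1305·q_1 = (0.2000, 4.0000, -0.4000).
‖u_2‖ = 4.0249, so q_2 = (0.0497, 0.9938, -0.0994).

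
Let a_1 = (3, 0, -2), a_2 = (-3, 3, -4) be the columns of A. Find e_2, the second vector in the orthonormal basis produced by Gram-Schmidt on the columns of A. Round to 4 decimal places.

e_2 = (-0.4755, 0.5151, -0.7132)

a_1 = (3, 0, -2); ‖a_1‖ = 3.6056, so e_1 = (0.8321, 0.0000, -0.5547).
e_1·a_2 = 0.8321·(-3) + 0.0000·3 + (-0.5547)·(-4) = -0.2774.
u_2 = a_2 + 0.2774·e_1 = (-2.7692, 3.0000, -4.1538).
‖u_2‖ = 5.8244, so e_2 = (-0.4755, 0.5151, -0.7132).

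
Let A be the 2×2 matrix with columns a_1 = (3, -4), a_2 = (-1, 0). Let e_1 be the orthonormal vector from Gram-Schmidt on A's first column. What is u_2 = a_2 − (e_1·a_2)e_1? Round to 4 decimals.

u_2 = (-0.6400, -0.4800)

e_1 = a_1/‖a_1‖ = (3, -4)/5.0000 = (0.6000, -0.8000).
r_{12} = e_1·a_2 = -0.6000.
u_2 = a_2 + 0.6000·e_1 = (-0.6400, -0.4800).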